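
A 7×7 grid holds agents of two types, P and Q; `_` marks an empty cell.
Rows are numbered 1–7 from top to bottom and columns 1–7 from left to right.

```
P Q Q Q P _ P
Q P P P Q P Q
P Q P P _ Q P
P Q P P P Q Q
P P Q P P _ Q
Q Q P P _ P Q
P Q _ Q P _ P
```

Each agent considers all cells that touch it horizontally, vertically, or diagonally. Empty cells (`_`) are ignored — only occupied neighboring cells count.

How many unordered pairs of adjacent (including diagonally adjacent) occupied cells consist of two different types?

59

Scan each occupied cell's neighbors to the right and below (and the two forward diagonals) so each pair is counted once.
From row 1: 12 unlike of 20 pairs (running 12/20).
From row 2: 10 unlike of 22 pairs (running 22/42).
From row 3: 10 unlike of 20 pairs (running 32/62).
From row 4: 8 unlike of 22 pairs (running 40/84).
From row 5: 9 unlike of 18 pairs (running 49/102).
From row 6: 8 unlike of 15 pairs (running 57/117).
From row 7: 2 unlike of 2 pairs (running 59/119).
Total adjacent occupied pairs: 119; unlike-type pairs: 59.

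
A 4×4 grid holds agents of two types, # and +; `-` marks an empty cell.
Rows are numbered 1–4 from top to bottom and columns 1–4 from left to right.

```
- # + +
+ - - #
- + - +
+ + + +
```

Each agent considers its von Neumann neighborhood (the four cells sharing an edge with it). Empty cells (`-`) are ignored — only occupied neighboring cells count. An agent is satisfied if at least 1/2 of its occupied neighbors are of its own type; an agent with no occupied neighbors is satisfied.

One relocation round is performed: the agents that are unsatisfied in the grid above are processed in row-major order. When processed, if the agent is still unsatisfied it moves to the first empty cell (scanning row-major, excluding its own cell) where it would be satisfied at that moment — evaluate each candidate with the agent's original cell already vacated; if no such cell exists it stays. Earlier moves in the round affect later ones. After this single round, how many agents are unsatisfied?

1

Initially unsatisfied (in order): (1,2), (2,4).
  (1,2) → (2,3).
  (2,4): no empty cell satisfies it; stays.
Resulting grid:
- - + +
+ - # #
- + - +
+ + + +
Unsatisfied now: (2,4).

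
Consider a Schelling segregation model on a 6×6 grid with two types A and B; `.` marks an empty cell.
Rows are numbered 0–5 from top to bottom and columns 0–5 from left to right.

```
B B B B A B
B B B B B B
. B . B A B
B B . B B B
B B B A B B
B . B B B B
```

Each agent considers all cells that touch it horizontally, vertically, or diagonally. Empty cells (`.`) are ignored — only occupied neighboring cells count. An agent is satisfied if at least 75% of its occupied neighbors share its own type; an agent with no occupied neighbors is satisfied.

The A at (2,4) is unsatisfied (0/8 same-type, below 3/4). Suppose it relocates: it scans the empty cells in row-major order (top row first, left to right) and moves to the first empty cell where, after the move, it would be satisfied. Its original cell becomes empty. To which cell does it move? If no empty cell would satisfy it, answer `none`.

Vacating (2,4). Empty cells in order:
  (2,0): 0/5 same-type → still unsatisfied.
  (2,2): 0/7 same-type → still unsatisfied.
  (3,2): 1/7 same-type → still unsatisfied.
  (5,1): 0/5 same-type → still unsatisfied.

none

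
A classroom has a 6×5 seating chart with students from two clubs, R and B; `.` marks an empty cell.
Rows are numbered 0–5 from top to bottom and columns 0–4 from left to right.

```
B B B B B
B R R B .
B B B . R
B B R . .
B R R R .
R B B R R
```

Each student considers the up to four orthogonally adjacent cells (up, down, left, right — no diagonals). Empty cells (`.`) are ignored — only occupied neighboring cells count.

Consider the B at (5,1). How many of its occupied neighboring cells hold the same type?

Occupied neighbors of (5,1): (4,1)=R, (5,0)=R, (5,2)=B.
Same type (B): 1 of 3.

1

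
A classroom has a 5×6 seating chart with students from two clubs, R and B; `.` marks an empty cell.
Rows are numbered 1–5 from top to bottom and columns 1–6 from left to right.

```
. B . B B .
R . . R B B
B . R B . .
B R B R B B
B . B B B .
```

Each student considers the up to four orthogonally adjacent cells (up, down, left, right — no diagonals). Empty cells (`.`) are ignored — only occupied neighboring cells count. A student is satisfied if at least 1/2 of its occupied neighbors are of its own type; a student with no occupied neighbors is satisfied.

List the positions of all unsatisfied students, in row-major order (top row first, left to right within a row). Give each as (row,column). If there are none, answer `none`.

(2,1), (2,4), (3,3), (3,4), (4,2), (4,3), (4,4)

Row 1: (1,2)B 0/0 ✓ · (1,4)B 1/2 ✓ · (1,5)B 2/2 ✓
Row 2: (2,1)R 0/1 ✗ · (2,4)R 0/3 ✗ · (2,5)B 2/3 ✓ · (2,6)B 1/1 ✓
Row 3: (3,1)B 1/2 ✓ · (3,3)R 0/2 ✗ · (3,4)B 0/3 ✗
Row 4: (4,1)B 2/3 ✓ · (4,2)R 0/2 ✗ · (4,3)B 1/4 ✗ · (4,4)R 0/4 ✗ · (4,5)B 2/3 ✓ · (4,6)B 1/1 ✓
Row 5: (5,1)B 1/1 ✓ · (5,3)B 2/2 ✓ · (5,4)B 2/3 ✓ · (5,5)B 2/2 ✓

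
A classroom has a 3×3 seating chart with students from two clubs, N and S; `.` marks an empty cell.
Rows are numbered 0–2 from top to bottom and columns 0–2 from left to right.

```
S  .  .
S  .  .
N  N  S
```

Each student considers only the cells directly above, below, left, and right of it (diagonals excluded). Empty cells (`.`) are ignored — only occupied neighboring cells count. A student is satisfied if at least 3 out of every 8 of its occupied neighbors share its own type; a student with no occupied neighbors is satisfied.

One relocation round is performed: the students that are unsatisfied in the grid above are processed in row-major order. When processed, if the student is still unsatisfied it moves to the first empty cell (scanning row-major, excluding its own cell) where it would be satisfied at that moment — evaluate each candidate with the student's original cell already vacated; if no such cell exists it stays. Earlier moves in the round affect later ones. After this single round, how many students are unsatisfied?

0

Initially unsatisfied (in order): (2,2).
  (2,2) → (0,1).
Resulting grid:
S S .
S . .
N N .
All satisfied now.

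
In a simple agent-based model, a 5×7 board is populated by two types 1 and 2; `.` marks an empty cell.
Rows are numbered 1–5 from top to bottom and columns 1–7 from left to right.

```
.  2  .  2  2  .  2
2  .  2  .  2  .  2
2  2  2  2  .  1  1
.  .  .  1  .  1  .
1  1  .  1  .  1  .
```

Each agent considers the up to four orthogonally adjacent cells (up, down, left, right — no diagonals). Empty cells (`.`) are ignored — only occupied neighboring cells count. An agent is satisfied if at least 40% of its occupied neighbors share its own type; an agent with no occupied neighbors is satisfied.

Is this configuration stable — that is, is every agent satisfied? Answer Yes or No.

Yes

(1,2)2 0/0 ✓
(1,4)2 1/1 ✓
(1,5)2 2/2 ✓
(1,7)2 1/1 ✓
(2,1)2 1/1 ✓
(2,3)2 1/1 ✓
(2,5)2 1/1 ✓
(2,7)2 1/2 ✓
(3,1)2 2/2 ✓
(3,2)2 2/2 ✓
(3,3)2 3/3 ✓
(3,4)2 1/2 ✓
(3,6)1 2/2 ✓
(3,7)1 1/2 ✓
(4,4)1 1/2 ✓
(4,6)1 2/2 ✓
(5,1)1 1/1 ✓
(5,2)1 1/1 ✓
(5,4)1 1/1 ✓
(5,6)1 1/1 ✓
All meet the threshold, so the configuration is stable.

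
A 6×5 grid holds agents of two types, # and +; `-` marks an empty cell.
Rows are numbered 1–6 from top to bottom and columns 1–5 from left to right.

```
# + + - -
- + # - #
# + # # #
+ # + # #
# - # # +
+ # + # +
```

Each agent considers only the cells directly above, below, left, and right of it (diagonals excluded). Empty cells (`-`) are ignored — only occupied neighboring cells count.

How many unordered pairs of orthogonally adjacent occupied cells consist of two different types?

Scan each occupied cell's neighbors to the right and below so each pair is counted once.
From row 1: 2 unlike of 4 pairs (running 2/4).
From row 2: 1 unlike of 4 pairs (running 3/8).
From row 3: 5 unlike of 9 pairs (running 8/17).
From row 4: 6 unlike of 8 pairs (running 14/25).
From row 5: 3 unlike of 6 pairs (running 17/31).
From row 6: 4 unlike of 4 pairs (running 21/35).
Total adjacent occupied pairs: 35; unlike-type pairs: 21.

21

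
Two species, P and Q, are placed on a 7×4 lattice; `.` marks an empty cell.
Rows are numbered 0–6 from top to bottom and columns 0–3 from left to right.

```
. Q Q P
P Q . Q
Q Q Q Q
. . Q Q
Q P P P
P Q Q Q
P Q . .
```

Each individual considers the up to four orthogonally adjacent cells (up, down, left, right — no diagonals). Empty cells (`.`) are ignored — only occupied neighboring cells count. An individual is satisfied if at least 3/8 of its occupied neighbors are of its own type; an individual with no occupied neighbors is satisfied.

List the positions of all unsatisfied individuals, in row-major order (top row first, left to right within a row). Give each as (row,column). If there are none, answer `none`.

(0,1)Q 2/2 satisfied
(0,2)Q 1/2 satisfied
(0,3)P 0/2 not
(1,0)P 0/2 not
(1,1)Q 2/3 satisfied
(1,3)Q 1/2 satisfied
(2,0)Q 1/2 satisfied
(2,1)Q 3/3 satisfied
(2,2)Q 3/3 satisfied
(2,3)Q 3/3 satisfied
(3,2)Q 2/3 satisfied
(3,3)Q 2/3 satisfied
(4,0)Q 0/2 not
(4,1)P 1/3 not
(4,2)P 2/4 satisfied
(4,3)P 1/3 not
(5,0)P 1/3 not
(5,1)Q 2/4 satisfied
(5,2)Q 2/3 satisfied
(5,3)Q 1/2 satisfied
(6,0)P 1/2 satisfied
(6,1)Q 1/2 satisfied

(0,3), (1,0), (4,0), (4,1), (4,3), (5,0)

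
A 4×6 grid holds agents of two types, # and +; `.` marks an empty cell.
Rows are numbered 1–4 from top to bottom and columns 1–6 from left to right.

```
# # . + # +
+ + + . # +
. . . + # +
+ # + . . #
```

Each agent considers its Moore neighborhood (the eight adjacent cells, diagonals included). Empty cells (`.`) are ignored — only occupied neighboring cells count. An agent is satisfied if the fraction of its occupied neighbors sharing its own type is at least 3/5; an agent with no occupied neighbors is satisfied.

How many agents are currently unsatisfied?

16

(1,1)# 1/3 not
(1,2)# 1/4 not
(1,4)+ 1/3 not
(1,5)# 1/4 not
(1,6)+ 1/3 not
(2,1)+ 1/3 not
(2,2)+ 2/4 not
(2,3)+ 3/4 satisfied
(2,5)# 2/7 not
(2,6)+ 2/5 not
(3,4)+ 2/4 not
(3,5)# 2/5 not
(3,6)+ 1/4 not
(4,1)+ 0/1 not
(4,2)# 0/2 not
(4,3)+ 1/2 not
(4,6)# 1/2 not
Unsatisfied: (1,1), (1,2), (1,4), (1,5), (1,6), (2,1), (2,2), (2,5), (2,6), (3,4), (3,5), (3,6), (4,1), (4,2), (4,3), (4,6) — 16 in total.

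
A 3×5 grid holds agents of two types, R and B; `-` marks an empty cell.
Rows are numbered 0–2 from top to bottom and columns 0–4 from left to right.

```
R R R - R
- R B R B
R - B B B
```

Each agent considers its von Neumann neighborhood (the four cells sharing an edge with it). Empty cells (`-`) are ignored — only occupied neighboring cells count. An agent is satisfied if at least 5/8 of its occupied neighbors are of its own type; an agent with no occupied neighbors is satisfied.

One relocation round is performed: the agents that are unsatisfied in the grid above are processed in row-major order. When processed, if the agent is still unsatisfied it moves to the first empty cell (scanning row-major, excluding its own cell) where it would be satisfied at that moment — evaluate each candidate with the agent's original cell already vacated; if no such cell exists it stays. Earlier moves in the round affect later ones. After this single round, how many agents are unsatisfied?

1

Initially unsatisfied (in order): (0,2), (0,4), (1,1), (1,2), (1,3), (1,4).
  (0,2) → (0,3).
  (0,4) → (0,2).
  (1,1) → (1,0).
  (1,2): no empty cell satisfies it; stays.
  (1,3) → (1,1).
  (1,4): now satisfied by earlier moves; stays.
Resulting grid:
R R R R -
R R B - B
R - B B B
Unsatisfied now: (1,2).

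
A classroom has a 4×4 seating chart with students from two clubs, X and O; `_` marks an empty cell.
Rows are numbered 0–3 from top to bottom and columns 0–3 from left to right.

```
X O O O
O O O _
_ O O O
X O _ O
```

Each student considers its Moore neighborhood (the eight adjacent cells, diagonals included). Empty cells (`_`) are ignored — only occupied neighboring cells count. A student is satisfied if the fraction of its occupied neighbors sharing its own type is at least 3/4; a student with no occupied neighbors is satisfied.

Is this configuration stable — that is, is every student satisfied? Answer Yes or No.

No

Row 0: (0,0)X 0/3 not · (0,1)O 4/5 satisfied · (0,2)O 4/4 satisfied · (0,3)O 2/2 satisfied
Row 1: (1,0)O 3/4 satisfied · (1,1)O 6/7 satisfied · (1,2)O 7/7 satisfied
Row 2: (2,1)O 5/6 satisfied · (2,2)O 6/6 satisfied · (2,3)O 3/3 satisfied
Row 3: (3,0)X 0/2 not · (3,1)O 2/3 not · (3,3)O 2/2 satisfied
For instance (0,0) has only 0/3 same-type neighbors, below 3/4.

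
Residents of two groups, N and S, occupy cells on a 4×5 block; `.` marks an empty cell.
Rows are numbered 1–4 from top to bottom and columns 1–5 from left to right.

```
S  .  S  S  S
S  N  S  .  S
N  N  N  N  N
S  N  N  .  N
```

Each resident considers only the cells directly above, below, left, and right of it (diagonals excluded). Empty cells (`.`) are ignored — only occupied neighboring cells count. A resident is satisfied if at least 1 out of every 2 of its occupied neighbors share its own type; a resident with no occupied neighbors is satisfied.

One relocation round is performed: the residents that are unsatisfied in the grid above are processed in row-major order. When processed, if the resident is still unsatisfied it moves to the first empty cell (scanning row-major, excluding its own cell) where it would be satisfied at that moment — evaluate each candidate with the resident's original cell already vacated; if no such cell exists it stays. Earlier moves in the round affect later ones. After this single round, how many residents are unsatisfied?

1

Initially unsatisfied (in order): (2,1), (2,2), (2,3), (3,1), (4,1).
  (2,1) → (1,2).
  (2,2) → (2,1).
  (2,3): now satisfied by earlier moves; stays.
  (3,1): now satisfied by earlier moves; stays.
  (4,1) → (2,2).
Resulting grid:
S S S S S
N S S . S
N N N N N
. N N . N
Unsatisfied now: (2,1).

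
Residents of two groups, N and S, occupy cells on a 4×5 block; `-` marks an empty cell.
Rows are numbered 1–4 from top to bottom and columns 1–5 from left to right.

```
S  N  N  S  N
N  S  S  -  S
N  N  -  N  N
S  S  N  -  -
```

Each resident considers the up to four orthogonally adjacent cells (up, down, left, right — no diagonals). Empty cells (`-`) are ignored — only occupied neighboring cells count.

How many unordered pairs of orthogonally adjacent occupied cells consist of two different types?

Scan each occupied cell's neighbors to the right and below so each pair is counted once.
From row 1: 7 unlike of 8 pairs (running 7/8).
From row 2: 3 unlike of 5 pairs (running 10/13).
From row 3: 2 unlike of 4 pairs (running 12/17).
From row 4: 1 unlike of 2 pairs (running 13/19).
Total adjacent occupied pairs: 19; unlike-type pairs: 13.

13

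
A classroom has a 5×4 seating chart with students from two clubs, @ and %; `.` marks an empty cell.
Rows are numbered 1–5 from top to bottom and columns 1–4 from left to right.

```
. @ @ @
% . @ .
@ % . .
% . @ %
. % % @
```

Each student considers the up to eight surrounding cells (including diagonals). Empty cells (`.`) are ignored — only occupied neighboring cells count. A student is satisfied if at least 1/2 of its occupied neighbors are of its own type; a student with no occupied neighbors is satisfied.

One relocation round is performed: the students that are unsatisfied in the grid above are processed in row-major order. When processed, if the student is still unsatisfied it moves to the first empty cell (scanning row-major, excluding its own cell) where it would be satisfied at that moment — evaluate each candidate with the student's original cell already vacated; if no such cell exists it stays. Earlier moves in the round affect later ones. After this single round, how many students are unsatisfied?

Initially unsatisfied (in order): (2,1), (3,1), (3,2), (4,3), (4,4), (5,4).
  (2,1) → (3,3).
  (3,1) → (1,1).
  (3,2): now satisfied by earlier moves; stays.
  (4,3) → (2,1).
  (4,4): now satisfied by earlier moves; stays.
  (5,4) → (2,2).
Resulting grid:
@ @ @ @
@ @ @ .
. % % .
% . . %
. % % .
Unsatisfied now: (3,2).

1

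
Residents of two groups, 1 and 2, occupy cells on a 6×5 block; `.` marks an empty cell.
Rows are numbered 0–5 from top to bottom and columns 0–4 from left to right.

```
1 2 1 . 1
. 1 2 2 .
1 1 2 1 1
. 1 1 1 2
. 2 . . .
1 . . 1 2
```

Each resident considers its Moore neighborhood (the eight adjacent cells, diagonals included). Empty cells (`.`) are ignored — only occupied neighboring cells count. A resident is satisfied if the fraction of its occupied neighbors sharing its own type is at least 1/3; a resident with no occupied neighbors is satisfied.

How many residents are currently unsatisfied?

(0,0)1 1/2 ok
(0,1)2 1/4 unhappy
(0,2)1 1/4 unhappy
(0,4)1 0/1 unhappy
(1,1)1 4/7 ok
(1,2)2 3/7 ok
(1,3)2 2/6 ok
(2,0)1 3/3 ok
(2,1)1 4/6 ok
(2,2)2 2/8 unhappy
(2,3)1 3/7 ok
(2,4)1 2/4 ok
(3,1)1 3/5 ok
(3,2)1 4/6 ok
(3,3)1 3/5 ok
(3,4)2 0/3 unhappy
(4,1)2 0/3 unhappy
(5,0)1 0/1 unhappy
(5,3)1 0/1 unhappy
(5,4)2 0/1 unhappy
Unsatisfied: (0,1), (0,2), (0,4), (2,2), (3,4), (4,1), (5,0), (5,3), (5,4) — 9 in total.

9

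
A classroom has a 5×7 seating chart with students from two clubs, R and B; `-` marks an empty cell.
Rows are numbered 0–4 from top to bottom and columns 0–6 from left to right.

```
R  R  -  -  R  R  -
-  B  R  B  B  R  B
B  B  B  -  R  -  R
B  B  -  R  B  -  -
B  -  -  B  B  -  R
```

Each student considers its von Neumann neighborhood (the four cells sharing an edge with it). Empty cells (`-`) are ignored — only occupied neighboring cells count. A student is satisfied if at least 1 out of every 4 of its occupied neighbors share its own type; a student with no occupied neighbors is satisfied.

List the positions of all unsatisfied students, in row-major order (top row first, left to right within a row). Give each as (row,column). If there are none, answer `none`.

Row 0: (0,0)R 1/1 satisfied · (0,1)R 1/2 satisfied · (0,4)R 1/2 satisfied · (0,5)R 2/2 satisfied
Row 1: (1,1)B 1/3 satisfied · (1,2)R 0/3 not · (1,3)B 1/2 satisfied · (1,4)B 1/4 satisfied · (1,5)R 1/3 satisfied · (1,6)B 0/2 not
Row 2: (2,0)B 2/2 satisfied · (2,1)B 4/4 satisfied · (2,2)B 1/2 satisfied · (2,4)R 0/2 not · (2,6)R 0/1 not
Row 3: (3,0)B 3/3 satisfied · (3,1)B 2/2 satisfied · (3,3)R 0/2 not · (3,4)B 1/3 satisfied
Row 4: (4,0)B 1/1 satisfied · (4,3)B 1/2 satisfied · (4,4)B 2/2 satisfied · (4,6)R 0/0 satisfied

(1,2), (1,6), (2,4), (2,6), (3,3)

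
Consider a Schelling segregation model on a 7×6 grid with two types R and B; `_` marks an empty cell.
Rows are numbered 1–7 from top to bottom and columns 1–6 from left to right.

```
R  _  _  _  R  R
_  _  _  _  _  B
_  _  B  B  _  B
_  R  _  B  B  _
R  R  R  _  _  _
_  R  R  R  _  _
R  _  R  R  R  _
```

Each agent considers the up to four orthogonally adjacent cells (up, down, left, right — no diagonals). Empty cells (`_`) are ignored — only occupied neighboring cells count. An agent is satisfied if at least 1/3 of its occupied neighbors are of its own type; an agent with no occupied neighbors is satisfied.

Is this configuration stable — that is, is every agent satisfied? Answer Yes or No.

(1,1)R 0/0 satisfied
(1,5)R 1/1 satisfied
(1,6)R 1/2 satisfied
(2,6)B 1/2 satisfied
(3,3)B 1/1 satisfied
(3,4)B 2/2 satisfied
(3,6)B 1/1 satisfied
(4,2)R 1/1 satisfied
(4,4)B 2/2 satisfied
(4,5)B 1/1 satisfied
(5,1)R 1/1 satisfied
(5,2)R 4/4 satisfied
(5,3)R 2/2 satisfied
(6,2)R 2/2 satisfied
(6,3)R 4/4 satisfied
(6,4)R 2/2 satisfied
(7,1)R 0/0 satisfied
(7,3)R 2/2 satisfied
(7,4)R 3/3 satisfied
(7,5)R 1/1 satisfied
All meet the threshold, so the configuration is stable.

Yes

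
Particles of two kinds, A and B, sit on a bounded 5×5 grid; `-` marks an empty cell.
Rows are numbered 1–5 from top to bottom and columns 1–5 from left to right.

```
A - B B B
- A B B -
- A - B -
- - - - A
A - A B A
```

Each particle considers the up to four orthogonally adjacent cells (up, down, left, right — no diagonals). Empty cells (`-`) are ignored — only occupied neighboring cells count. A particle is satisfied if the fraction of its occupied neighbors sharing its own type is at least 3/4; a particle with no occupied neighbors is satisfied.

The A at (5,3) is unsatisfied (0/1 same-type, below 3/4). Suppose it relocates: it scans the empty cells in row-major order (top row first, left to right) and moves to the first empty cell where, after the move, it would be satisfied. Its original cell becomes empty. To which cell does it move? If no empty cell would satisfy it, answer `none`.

(2,1)

Vacating (5,3). Empty cells in order:
  (1,2): 2/3 same-type → still unsatisfied.
  (2,1): 2/2 same-type → satisfied — stop here.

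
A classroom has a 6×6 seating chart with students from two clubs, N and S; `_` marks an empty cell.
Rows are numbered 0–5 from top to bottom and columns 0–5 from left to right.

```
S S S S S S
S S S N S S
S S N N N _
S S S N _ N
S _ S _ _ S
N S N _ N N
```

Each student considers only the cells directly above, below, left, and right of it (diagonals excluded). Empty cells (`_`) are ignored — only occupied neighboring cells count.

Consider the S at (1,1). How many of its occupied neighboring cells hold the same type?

4

Occupied neighbors of (1,1): (0,1)=S, (2,1)=S, (1,0)=S, (1,2)=S.
Same type (S): 4 of 4.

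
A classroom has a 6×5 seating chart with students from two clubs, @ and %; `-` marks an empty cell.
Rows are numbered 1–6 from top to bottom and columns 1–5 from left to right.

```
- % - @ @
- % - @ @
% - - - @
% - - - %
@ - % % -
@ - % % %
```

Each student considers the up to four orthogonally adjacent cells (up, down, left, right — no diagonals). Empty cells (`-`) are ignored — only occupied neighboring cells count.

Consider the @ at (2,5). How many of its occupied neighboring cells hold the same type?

3

Occupied neighbors of (2,5): (1,5)=@, (3,5)=@, (2,4)=@.
Same type (@): 3 of 3.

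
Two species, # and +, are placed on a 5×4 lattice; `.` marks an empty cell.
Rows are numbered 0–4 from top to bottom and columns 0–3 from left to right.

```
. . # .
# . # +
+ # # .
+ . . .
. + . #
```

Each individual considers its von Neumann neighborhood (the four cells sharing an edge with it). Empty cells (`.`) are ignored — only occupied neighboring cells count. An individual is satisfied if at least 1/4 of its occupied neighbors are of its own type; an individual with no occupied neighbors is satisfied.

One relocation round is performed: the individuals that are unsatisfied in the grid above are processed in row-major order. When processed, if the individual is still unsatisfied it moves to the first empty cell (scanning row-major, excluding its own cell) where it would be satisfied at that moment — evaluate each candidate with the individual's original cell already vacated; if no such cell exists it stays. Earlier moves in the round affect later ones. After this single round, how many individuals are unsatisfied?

1

Initially unsatisfied (in order): (1,0), (1,3).
  (1,0) → (0,0).
  (1,3) → (1,0).
Resulting grid:
# . # .
+ . # .
+ # # .
+ . . .
. + . #
Unsatisfied now: (0,0).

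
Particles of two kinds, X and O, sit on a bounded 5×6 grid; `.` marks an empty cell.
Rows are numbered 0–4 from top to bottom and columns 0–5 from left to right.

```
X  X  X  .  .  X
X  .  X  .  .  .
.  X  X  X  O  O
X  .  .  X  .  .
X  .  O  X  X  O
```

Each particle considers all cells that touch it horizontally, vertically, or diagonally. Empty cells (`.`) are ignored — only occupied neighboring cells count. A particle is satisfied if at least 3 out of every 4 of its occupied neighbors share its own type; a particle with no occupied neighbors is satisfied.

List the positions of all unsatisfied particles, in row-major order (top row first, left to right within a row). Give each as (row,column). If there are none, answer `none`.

(2,4), (3,3), (4,2), (4,3), (4,4), (4,5)

(0,0)X 2/2 satisfied
(0,1)X 4/4 satisfied
(0,2)X 2/2 satisfied
(0,5)X 0/0 satisfied
(1,0)X 3/3 satisfied
(1,2)X 5/5 satisfied
(2,1)X 4/4 satisfied
(2,2)X 4/4 satisfied
(2,3)X 3/4 satisfied
(2,4)O 1/3 not
(2,5)O 1/1 satisfied
(3,0)X 2/2 satisfied
(3,3)X 4/6 not
(4,0)X 1/1 satisfied
(4,2)O 0/2 not
(4,3)X 2/3 not
(4,4)X 2/3 not
(4,5)O 0/1 not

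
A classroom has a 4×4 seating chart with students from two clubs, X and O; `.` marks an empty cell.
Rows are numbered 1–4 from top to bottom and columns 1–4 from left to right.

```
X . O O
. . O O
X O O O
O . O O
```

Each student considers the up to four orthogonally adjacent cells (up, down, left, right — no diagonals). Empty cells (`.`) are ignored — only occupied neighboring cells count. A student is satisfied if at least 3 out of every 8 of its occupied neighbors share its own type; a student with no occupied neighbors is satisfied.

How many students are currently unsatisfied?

2

(1,1)X 0/0 satisfied
(1,3)O 2/2 satisfied
(1,4)O 2/2 satisfied
(2,3)O 3/3 satisfied
(2,4)O 3/3 satisfied
(3,1)X 0/2 not
(3,2)O 1/2 satisfied
(3,3)O 4/4 satisfied
(3,4)O 3/3 satisfied
(4,1)O 0/1 not
(4,3)O 2/2 satisfied
(4,4)O 2/2 satisfied
Unsatisfied: (3,1), (4,1) — 2 in total.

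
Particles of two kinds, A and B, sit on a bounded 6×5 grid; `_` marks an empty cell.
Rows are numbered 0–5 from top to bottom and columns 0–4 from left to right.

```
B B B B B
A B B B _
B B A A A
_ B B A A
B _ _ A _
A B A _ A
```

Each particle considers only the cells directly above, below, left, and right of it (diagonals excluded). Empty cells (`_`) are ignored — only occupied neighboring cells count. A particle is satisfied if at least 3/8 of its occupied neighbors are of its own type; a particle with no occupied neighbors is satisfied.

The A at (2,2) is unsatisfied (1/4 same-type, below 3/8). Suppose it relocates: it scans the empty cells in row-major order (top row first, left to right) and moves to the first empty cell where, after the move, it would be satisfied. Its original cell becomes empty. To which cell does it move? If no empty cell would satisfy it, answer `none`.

Vacating (2,2). Empty cells in order:
  (1,4): 1/3 same-type → still unsatisfied.
  (3,0): 0/3 same-type → still unsatisfied.
  (4,1): 0/3 same-type → still unsatisfied.
  (4,2): 2/3 same-type → satisfied — stop here.

(4,2)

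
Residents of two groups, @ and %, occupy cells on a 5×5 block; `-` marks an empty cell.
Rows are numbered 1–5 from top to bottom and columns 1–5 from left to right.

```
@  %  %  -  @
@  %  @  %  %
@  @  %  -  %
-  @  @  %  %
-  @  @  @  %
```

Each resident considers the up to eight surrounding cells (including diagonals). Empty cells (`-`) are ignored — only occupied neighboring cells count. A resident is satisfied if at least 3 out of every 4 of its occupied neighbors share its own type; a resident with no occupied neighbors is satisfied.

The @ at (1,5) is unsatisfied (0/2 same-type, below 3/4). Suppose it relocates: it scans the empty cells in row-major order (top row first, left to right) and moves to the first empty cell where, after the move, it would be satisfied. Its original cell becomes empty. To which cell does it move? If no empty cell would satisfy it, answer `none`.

(4,1)

Vacating (1,5). Empty cells in order:
  (1,4): 1/4 same-type → still unsatisfied.
  (3,4): 2/8 same-type → still unsatisfied.
  (4,1): 4/4 same-type → satisfied — stop here.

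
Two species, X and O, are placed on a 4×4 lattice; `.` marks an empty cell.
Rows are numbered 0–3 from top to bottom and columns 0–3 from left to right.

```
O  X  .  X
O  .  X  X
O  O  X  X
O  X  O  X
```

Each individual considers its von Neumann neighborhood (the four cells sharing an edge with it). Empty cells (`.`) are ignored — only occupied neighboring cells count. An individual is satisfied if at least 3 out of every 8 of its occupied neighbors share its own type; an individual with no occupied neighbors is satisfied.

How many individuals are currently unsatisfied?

4

(0,0)O 1/2 ✓
(0,1)X 0/1 ✗
(0,3)X 1/1 ✓
(1,0)O 2/2 ✓
(1,2)X 2/2 ✓
(1,3)X 3/3 ✓
(2,0)O 3/3 ✓
(2,1)O 1/3 ✗
(2,2)X 2/4 ✓
(2,3)X 3/3 ✓
(3,0)O 1/2 ✓
(3,1)X 0/3 ✗
(3,2)O 0/3 ✗
(3,3)X 1/2 ✓
Unsatisfied: (0,1), (2,1), (3,1), (3,2) — 4 in total.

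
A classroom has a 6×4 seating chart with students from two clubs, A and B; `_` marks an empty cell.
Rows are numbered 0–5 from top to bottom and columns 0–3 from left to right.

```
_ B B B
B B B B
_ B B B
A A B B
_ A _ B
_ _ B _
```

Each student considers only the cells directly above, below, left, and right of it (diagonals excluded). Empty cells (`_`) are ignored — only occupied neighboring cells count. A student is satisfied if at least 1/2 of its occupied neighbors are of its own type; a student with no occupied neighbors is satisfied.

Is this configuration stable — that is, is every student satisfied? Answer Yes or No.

Yes

Row 0: (0,1)B 2/2 ok · (0,2)B 3/3 ok · (0,3)B 2/2 ok
Row 1: (1,0)B 1/1 ok · (1,1)B 4/4 ok · (1,2)B 4/4 ok · (1,3)B 3/3 ok
Row 2: (2,1)B 2/3 ok · (2,2)B 4/4 ok · (2,3)B 3/3 ok
Row 3: (3,0)A 1/1 ok · (3,1)A 2/4 ok · (3,2)B 2/3 ok · (3,3)B 3/3 ok
Row 4: (4,1)A 1/1 ok · (4,3)B 1/1 ok
Row 5: (5,2)B 0/0 ok
All meet the threshold, so the configuration is stable.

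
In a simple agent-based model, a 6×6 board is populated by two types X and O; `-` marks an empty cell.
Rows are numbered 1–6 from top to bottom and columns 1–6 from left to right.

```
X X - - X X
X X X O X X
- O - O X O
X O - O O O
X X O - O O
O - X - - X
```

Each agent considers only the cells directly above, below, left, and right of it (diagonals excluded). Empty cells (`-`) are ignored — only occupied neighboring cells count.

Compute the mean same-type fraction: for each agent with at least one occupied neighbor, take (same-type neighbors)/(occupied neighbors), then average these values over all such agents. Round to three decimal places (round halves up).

Row 1: (1,1)X 2/2 · (1,2)X 2/2 · (1,5)X 2/2 · (1,6)X 2/2
Row 2: (2,1)X 2/2 · (2,2)X 3/4 · (2,3)X 1/2 · (2,4)O 1/3 · (2,5)X 3/4 · (2,6)X 2/3
Row 3: (3,2)O 1/2 · (3,4)O 2/3 · (3,5)X 1/4 · (3,6)O 1/3
Row 4: (4,1)X 1/2 · (4,2)O 1/3 · (4,4)O 2/2 · (4,5)O 3/4 · (4,6)O 3/3
Row 5: (5,1)X 2/3 · (5,2)X 1/3 · (5,3)O 0/2 · (5,5)O 2/2 · (5,6)O 2/3
Row 6: (6,1)O 0/1 · (6,3)X 0/1 · (6,6)X 0/1
Sum over 27 agents: 2/2 + 2/2 + 2/2 + 2/2 + 2/2 + 3/4 + 1/2 + 1/3 + 3/4 + 2/3 + 1/2 + 2/3 + 1/4 + 1/3 + 1/2 + 1/3 + 2/2 + 3/4 + 3/3 + 2/3 + 1/3 + 0/2 + 2/2 + 2/3 + 0/1 + 0/1 + 0/1 = 16; mean = 16 ÷ 27 = 16/27 = 0.592592… → 0.593.

0.593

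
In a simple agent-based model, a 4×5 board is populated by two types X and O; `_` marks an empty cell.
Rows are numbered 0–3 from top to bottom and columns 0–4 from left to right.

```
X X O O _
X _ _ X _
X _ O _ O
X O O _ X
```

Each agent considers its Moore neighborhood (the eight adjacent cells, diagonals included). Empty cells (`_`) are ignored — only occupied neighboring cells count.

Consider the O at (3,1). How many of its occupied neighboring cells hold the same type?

2

Occupied neighbors of (3,1): (2,0)=X, (2,2)=O, (3,0)=X, (3,2)=O.
Same type (O): 2 of 4.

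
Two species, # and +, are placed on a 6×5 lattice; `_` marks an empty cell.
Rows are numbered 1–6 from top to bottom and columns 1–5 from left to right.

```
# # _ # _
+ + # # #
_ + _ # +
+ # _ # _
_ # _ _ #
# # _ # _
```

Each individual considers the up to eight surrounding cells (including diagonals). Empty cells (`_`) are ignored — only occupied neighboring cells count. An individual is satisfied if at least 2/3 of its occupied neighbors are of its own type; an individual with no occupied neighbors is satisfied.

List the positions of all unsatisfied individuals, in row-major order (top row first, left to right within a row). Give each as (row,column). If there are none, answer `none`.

(1,1), (1,2), (2,1), (2,2), (3,2), (3,5), (4,1), (4,2)

(1,1)# 1/3 unhappy
(1,2)# 2/4 unhappy
(1,4)# 3/3 ok
(2,1)+ 2/4 unhappy
(2,2)+ 2/5 unhappy
(2,3)# 4/6 ok
(2,4)# 4/5 ok
(2,5)# 3/4 ok
(3,2)+ 3/5 unhappy
(3,4)# 4/5 ok
(3,5)+ 0/4 unhappy
(4,1)+ 1/3 unhappy
(4,2)# 1/3 unhappy
(4,4)# 2/3 ok
(5,2)# 3/4 ok
(5,5)# 2/2 ok
(6,1)# 2/2 ok
(6,2)# 2/2 ok
(6,4)# 1/1 ok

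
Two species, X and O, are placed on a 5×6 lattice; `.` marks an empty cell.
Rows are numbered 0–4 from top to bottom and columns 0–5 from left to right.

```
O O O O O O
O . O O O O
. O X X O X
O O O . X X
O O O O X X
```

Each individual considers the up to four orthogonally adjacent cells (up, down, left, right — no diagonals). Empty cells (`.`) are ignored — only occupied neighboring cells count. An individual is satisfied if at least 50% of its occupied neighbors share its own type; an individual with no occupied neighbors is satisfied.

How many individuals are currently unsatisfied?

4

Row 0: (0,0)O 2/2 ✓ · (0,1)O 2/2 ✓ · (0,2)O 3/3 ✓ · (0,3)O 3/3 ✓ · (0,4)O 3/3 ✓ · (0,5)O 2/2 ✓
Row 1: (1,0)O 1/1 ✓ · (1,2)O 2/3 ✓ · (1,3)O 3/4 ✓ · (1,4)O 4/4 ✓ · (1,5)O 2/3 ✓
Row 2: (2,1)O 1/2 ✓ · (2,2)X 1/4 ✗ · (2,3)X 1/3 ✗ · (2,4)O 1/4 ✗ · (2,5)X 1/3 ✗
Row 3: (3,0)O 2/2 ✓ · (3,1)O 4/4 ✓ · (3,2)O 2/3 ✓ · (3,4)X 2/3 ✓ · (3,5)X 3/3 ✓
Row 4: (4,0)O 2/2 ✓ · (4,1)O 3/3 ✓ · (4,2)O 3/3 ✓ · (4,3)O 1/2 ✓ · (4,4)X 2/3 ✓ · (4,5)X 2/2 ✓
Unsatisfied: (2,2), (2,3), (2,4), (2,5) — 4 in total.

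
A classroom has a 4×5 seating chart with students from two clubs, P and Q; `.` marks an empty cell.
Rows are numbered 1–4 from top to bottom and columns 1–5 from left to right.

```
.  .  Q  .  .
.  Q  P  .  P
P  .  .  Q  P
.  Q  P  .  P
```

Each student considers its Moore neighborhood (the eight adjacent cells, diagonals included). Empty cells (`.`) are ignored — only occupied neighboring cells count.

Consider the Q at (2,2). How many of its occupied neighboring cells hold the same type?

1

Occupied neighbors of (2,2): (1,3)=Q, (2,3)=P, (3,1)=P.
Same type (Q): 1 of 3.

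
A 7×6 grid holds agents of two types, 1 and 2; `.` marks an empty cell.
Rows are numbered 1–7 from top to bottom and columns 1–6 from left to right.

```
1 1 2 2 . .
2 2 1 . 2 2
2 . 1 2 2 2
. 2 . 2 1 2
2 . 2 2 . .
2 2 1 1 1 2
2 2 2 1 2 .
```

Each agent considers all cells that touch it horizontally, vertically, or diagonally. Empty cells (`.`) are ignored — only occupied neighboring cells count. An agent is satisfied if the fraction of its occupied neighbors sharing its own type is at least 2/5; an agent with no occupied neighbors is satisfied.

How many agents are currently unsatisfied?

Row 1: (1,1)1 1/3 unhappy · (1,2)1 2/5 ok · (1,3)2 2/4 ok · (1,4)2 2/3 ok
Row 2: (2,1)2 2/4 ok · (2,2)2 3/7 ok · (2,3)1 2/6 unhappy · (2,5)2 5/5 ok · (2,6)2 3/3 ok
Row 3: (3,1)2 3/3 ok · (3,3)1 1/5 unhappy · (3,4)2 3/6 ok · (3,5)2 6/7 ok · (3,6)2 4/5 ok
Row 4: (4,2)2 3/4 ok · (4,4)2 4/6 ok · (4,5)1 0/6 unhappy · (4,6)2 2/3 ok
Row 5: (5,1)2 3/3 ok · (5,3)2 4/6 ok · (5,4)2 2/6 unhappy
Row 6: (6,1)2 4/4 ok · (6,2)2 6/7 ok · (6,3)1 2/7 unhappy · (6,4)1 3/7 ok · (6,5)1 2/5 ok · (6,6)2 1/2 ok
Row 7: (7,1)2 3/3 ok · (7,2)2 4/5 ok · (7,3)2 2/5 ok · (7,4)1 3/5 ok · (7,5)2 1/4 unhappy
Unsatisfied: (1,1), (2,3), (3,3), (4,5), (5,4), (6,3), (7,5) — 7 in total.

7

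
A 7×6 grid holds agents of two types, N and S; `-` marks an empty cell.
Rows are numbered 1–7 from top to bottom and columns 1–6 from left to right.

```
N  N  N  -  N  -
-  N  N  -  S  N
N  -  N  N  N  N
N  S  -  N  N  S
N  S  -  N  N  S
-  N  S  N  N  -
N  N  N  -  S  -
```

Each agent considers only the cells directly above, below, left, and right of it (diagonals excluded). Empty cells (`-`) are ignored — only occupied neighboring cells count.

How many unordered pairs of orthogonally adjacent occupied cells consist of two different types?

Scan each occupied cell's neighbors to the right and below so each pair is counted once.
Row 1: N(1,1)–N(1,2)= N(1,2)–N(1,3)= N(1,2)–N(2,2)= N(1,3)–N(2,3)= N(1,5)–S(2,5)≠  → 1/5 unlike.
Row 2: N(2,2)–N(2,3)= N(2,3)–N(3,3)= S(2,5)–N(2,6)≠ S(2,5)–N(3,5)≠ N(2,6)–N(3,6)=  → 2/5 unlike.
Row 3: N(3,1)–N(4,1)= N(3,3)–N(3,4)= N(3,4)–N(3,5)= N(3,4)–N(4,4)= N(3,5)–N(3,6)= N(3,5)–N(4,5)= N(3,6)–S(4,6)≠  → 1/7 unlike.
Row 4: N(4,1)–S(4,2)≠ N(4,1)–N(5,1)= S(4,2)–S(5,2)= N(4,4)–N(4,5)= N(4,4)–N(5,4)= N(4,5)–S(4,6)≠ N(4,5)–N(5,5)= S(4,6)–S(5,6)=  → 2/8 unlike.
Row 5: N(5,1)–S(5,2)≠ S(5,2)–N(6,2)≠ N(5,4)–N(5,5)= N(5,4)–N(6,4)= N(5,5)–S(5,6)≠ N(5,5)–N(6,5)=  → 3/6 unlike.
Row 6: N(6,2)–S(6,3)≠ N(6,2)–N(7,2)= S(6,3)–N(6,4)≠ S(6,3)–N(7,3)≠ N(6,4)–N(6,5)= N(6,5)–S(7,5)≠  → 4/6 unlike.
Row 7: N(7,1)–N(7,2)= N(7,2)–N(7,3)=  → 0/2 unlike.
Total adjacent occupied pairs: 39; unlike-type pairs: 13.

13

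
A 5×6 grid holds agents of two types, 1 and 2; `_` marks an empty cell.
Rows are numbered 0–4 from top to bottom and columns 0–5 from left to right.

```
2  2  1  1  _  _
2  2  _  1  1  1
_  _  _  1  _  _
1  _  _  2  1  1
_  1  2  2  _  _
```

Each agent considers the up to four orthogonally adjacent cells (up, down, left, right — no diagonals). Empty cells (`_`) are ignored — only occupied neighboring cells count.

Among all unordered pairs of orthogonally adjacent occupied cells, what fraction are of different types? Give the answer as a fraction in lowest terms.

Scan each occupied cell's neighbors to the right and below so each pair is counted once.
From row 0: 1 unlike of 6 pairs (running 1/6).
From row 1: 0 unlike of 4 pairs (running 1/10).
From row 2: 1 unlike of 1 pairs (running 2/11).
From row 3: 1 unlike of 3 pairs (running 3/14).
From row 4: 1 unlike of 2 pairs (running 4/16).
Total adjacent occupied pairs: 16; unlike-type pairs: 4.
4/16 reduces to 1/4.

1/4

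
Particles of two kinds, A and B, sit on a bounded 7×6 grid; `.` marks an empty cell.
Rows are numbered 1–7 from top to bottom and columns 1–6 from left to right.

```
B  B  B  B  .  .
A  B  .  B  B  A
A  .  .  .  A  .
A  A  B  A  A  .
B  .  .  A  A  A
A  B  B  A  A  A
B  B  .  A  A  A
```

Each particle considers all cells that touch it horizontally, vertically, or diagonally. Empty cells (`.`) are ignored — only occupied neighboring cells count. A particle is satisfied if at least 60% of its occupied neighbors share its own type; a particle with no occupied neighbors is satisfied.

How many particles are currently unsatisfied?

Row 1: (1,1)B 2/3 ok · (1,2)B 3/4 ok · (1,3)B 4/4 ok · (1,4)B 3/3 ok
Row 2: (2,1)A 1/4 unhappy · (2,2)B 3/5 ok · (2,4)B 3/4 ok · (2,5)B 2/4 unhappy · (2,6)A 1/2 unhappy
Row 3: (3,1)A 3/4 ok · (3,5)A 3/5 ok
Row 4: (4,1)A 2/3 ok · (4,2)A 2/4 unhappy · (4,3)B 0/3 unhappy · (4,4)A 4/5 ok · (4,5)A 5/5 ok
Row 5: (5,1)B 1/4 unhappy · (5,4)A 5/7 ok · (5,5)A 7/7 ok · (5,6)A 4/4 ok
Row 6: (6,1)A 0/4 unhappy · (6,2)B 4/5 ok · (6,3)B 2/5 unhappy · (6,4)A 5/6 ok · (6,5)A 8/8 ok · (6,6)A 5/5 ok
Row 7: (7,1)B 2/3 ok · (7,2)B 3/4 ok · (7,4)A 3/4 ok · (7,5)A 5/5 ok · (7,6)A 3/3 ok
Unsatisfied: (2,1), (2,5), (2,6), (4,2), (4,3), (5,1), (6,1), (6,3) — 8 in total.

8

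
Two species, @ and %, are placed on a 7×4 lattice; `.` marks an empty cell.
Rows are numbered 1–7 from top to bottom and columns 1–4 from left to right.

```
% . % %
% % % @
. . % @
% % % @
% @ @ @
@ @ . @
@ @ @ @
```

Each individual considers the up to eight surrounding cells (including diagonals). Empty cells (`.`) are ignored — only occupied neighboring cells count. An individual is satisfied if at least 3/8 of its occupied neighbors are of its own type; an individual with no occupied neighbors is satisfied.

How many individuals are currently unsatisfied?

Row 1: (1,1)% 2/2 ✓ · (1,3)% 3/4 ✓ · (1,4)% 2/3 ✓
Row 2: (2,1)% 2/2 ✓ · (2,2)% 5/5 ✓ · (2,3)% 4/6 ✓ · (2,4)@ 1/5 ✗
Row 3: (3,3)% 4/7 ✓ · (3,4)@ 2/5 ✓
Row 4: (4,1)% 2/3 ✓ · (4,2)% 4/6 ✓ · (4,3)% 2/7 ✗ · (4,4)@ 3/5 ✓
Row 5: (5,1)% 2/5 ✓ · (5,2)@ 3/7 ✓ · (5,3)@ 5/7 ✓ · (5,4)@ 3/4 ✓
Row 6: (6,1)@ 4/5 ✓ · (6,2)@ 6/7 ✓ · (6,4)@ 4/4 ✓
Row 7: (7,1)@ 3/3 ✓ · (7,2)@ 4/4 ✓ · (7,3)@ 4/4 ✓ · (7,4)@ 2/2 ✓
Unsatisfied: (2,4), (4,3) — 2 in total.

2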